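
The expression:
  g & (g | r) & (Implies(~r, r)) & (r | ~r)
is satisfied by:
  {r: True, g: True}


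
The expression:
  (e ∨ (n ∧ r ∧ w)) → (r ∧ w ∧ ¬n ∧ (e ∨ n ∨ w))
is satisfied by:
  {e: False, w: False, r: False, n: False}
  {n: True, e: False, w: False, r: False}
  {r: True, e: False, w: False, n: False}
  {r: True, n: True, e: False, w: False}
  {w: True, n: False, e: False, r: False}
  {n: True, w: True, e: False, r: False}
  {r: True, w: True, n: False, e: False}
  {r: True, w: True, e: True, n: False}


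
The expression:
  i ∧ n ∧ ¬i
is never true.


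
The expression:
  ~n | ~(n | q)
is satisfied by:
  {n: False}


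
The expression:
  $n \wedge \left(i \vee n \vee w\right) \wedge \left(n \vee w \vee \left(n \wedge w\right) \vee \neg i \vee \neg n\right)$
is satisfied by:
  {n: True}


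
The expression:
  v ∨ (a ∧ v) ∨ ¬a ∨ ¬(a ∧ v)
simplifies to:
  True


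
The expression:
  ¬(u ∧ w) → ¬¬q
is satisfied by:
  {q: True, w: True, u: True}
  {q: True, w: True, u: False}
  {q: True, u: True, w: False}
  {q: True, u: False, w: False}
  {w: True, u: True, q: False}


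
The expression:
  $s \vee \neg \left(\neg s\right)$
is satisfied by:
  {s: True}


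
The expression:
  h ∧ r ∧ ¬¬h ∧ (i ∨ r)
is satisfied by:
  {r: True, h: True}


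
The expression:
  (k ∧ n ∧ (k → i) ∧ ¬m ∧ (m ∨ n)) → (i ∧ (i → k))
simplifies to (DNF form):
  True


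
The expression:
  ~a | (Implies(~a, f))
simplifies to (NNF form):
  True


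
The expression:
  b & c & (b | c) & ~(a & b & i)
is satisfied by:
  {c: True, b: True, a: False, i: False}
  {i: True, c: True, b: True, a: False}
  {a: True, c: True, b: True, i: False}


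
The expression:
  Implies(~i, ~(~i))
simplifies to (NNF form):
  i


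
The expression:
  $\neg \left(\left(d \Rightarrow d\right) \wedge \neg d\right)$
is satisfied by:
  {d: True}


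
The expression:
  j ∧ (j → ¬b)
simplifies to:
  j ∧ ¬b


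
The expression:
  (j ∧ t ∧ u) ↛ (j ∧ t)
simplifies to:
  False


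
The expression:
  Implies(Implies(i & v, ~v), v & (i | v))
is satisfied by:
  {v: True}


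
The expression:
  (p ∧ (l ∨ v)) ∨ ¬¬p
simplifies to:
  p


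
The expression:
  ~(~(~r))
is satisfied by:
  {r: False}


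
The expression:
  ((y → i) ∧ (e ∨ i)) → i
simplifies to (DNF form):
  i ∨ y ∨ ¬e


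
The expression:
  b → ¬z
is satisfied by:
  {z: False, b: False}
  {b: True, z: False}
  {z: True, b: False}


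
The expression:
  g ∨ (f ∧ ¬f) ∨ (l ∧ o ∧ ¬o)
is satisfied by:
  {g: True}


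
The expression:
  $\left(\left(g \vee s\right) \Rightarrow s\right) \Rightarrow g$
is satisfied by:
  {g: True}


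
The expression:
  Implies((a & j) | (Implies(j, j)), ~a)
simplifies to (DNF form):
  ~a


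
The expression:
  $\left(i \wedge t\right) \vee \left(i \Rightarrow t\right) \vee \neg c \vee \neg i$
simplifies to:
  $t \vee \neg c \vee \neg i$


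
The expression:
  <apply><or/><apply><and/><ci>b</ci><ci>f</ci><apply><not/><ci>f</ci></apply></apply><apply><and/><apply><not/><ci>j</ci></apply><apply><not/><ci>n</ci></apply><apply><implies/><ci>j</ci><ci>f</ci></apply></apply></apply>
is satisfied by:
  {n: False, j: False}


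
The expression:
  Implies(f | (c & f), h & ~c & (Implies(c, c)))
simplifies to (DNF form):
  ~f | (h & ~c)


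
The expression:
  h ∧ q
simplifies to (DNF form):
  h ∧ q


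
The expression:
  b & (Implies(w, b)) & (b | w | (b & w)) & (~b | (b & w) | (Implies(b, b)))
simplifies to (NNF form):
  b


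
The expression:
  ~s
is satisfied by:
  {s: False}


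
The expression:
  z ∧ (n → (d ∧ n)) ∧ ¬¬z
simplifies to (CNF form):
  z ∧ (d ∨ ¬n)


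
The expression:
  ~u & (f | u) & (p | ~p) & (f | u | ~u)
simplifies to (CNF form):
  f & ~u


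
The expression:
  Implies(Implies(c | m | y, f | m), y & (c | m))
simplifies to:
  (c & y) | (m & y) | (y & ~f) | (c & ~f & ~m)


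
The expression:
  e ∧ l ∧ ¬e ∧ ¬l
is never true.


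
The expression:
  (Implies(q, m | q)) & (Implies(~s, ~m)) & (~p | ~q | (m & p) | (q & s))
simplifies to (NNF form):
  s | (~m & ~p) | (~m & ~q)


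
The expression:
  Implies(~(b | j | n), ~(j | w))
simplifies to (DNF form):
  b | j | n | ~w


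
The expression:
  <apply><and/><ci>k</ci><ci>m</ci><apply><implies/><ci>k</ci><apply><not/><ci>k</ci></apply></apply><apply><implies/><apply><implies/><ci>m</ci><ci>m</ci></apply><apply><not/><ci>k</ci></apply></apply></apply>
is never true.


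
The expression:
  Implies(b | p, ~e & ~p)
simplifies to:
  ~p & (~b | ~e)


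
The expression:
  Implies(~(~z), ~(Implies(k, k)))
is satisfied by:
  {z: False}


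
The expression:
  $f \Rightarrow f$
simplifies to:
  $\text{True}$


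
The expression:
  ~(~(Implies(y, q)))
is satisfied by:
  {q: True, y: False}
  {y: False, q: False}
  {y: True, q: True}


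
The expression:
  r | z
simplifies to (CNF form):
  r | z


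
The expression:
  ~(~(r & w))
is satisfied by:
  {r: True, w: True}


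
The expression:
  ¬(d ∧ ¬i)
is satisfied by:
  {i: True, d: False}
  {d: False, i: False}
  {d: True, i: True}


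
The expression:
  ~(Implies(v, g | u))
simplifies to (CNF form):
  v & ~g & ~u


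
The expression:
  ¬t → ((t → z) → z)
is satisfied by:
  {t: True, z: True}
  {t: True, z: False}
  {z: True, t: False}


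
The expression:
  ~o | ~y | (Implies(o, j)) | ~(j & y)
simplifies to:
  True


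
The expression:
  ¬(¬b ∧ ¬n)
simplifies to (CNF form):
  b ∨ n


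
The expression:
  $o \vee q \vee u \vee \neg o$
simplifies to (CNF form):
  $\text{True}$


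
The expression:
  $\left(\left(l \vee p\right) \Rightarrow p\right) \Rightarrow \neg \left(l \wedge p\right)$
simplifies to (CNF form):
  $\neg l \vee \neg p$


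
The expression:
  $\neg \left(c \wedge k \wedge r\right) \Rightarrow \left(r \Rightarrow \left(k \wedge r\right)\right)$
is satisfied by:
  {k: True, r: False}
  {r: False, k: False}
  {r: True, k: True}


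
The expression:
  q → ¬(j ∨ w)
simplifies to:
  (¬j ∧ ¬w) ∨ ¬q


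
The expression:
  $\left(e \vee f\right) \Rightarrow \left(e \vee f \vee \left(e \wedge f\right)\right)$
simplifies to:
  $\text{True}$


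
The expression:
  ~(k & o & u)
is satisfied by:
  {u: False, k: False, o: False}
  {o: True, u: False, k: False}
  {k: True, u: False, o: False}
  {o: True, k: True, u: False}
  {u: True, o: False, k: False}
  {o: True, u: True, k: False}
  {k: True, u: True, o: False}


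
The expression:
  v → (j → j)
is always true.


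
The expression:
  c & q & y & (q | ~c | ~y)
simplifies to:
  c & q & y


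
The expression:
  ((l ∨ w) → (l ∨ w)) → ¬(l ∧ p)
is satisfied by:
  {l: False, p: False}
  {p: True, l: False}
  {l: True, p: False}


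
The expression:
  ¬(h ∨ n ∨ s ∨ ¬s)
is never true.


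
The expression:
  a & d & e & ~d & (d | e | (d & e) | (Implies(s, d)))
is never true.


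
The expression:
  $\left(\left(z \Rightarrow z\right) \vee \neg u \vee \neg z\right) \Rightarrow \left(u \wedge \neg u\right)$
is never true.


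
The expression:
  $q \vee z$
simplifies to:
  $q \vee z$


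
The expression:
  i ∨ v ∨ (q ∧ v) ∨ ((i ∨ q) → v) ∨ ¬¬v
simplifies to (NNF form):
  i ∨ v ∨ ¬q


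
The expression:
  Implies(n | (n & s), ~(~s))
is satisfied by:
  {s: True, n: False}
  {n: False, s: False}
  {n: True, s: True}


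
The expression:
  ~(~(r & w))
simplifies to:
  r & w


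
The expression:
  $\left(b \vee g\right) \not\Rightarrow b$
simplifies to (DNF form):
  $g \wedge \neg b$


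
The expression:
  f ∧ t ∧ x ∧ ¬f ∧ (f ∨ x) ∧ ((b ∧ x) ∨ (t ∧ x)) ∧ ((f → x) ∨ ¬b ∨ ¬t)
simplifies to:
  False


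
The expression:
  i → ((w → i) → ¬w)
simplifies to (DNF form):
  ¬i ∨ ¬w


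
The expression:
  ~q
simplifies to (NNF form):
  ~q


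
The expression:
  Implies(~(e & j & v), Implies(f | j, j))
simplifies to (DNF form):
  j | ~f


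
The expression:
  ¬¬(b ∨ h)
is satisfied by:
  {b: True, h: True}
  {b: True, h: False}
  {h: True, b: False}


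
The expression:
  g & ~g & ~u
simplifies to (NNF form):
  False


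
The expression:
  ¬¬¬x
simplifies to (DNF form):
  ¬x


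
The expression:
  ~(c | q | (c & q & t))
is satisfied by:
  {q: False, c: False}


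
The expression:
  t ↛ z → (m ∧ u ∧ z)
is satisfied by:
  {z: True, t: False}
  {t: False, z: False}
  {t: True, z: True}


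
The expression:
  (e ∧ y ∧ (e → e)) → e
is always true.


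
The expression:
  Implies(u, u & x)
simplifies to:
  x | ~u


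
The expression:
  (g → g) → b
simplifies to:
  b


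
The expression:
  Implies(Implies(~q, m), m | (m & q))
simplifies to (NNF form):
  m | ~q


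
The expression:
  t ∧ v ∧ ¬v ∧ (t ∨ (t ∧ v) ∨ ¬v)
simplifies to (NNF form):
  False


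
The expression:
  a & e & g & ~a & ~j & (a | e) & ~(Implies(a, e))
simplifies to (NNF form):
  False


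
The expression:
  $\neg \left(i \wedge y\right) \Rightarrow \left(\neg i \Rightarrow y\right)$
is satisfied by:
  {i: True, y: True}
  {i: True, y: False}
  {y: True, i: False}


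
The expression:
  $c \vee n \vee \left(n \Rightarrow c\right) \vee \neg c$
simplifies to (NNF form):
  $\text{True}$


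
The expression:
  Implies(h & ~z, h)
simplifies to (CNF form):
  True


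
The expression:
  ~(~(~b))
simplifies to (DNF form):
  ~b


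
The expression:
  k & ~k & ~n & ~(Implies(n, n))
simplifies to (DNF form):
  False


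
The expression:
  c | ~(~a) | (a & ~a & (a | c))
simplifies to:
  a | c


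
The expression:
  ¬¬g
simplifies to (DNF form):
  g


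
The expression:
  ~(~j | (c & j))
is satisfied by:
  {j: True, c: False}


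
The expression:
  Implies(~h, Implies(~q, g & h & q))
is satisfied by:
  {q: True, h: True}
  {q: True, h: False}
  {h: True, q: False}


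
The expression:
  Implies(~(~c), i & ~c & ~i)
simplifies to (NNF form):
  ~c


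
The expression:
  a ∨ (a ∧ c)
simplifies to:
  a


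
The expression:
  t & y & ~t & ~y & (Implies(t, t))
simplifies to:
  False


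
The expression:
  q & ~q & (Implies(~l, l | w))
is never true.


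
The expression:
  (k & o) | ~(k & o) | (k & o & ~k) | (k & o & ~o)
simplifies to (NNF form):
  True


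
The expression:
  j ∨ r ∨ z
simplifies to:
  j ∨ r ∨ z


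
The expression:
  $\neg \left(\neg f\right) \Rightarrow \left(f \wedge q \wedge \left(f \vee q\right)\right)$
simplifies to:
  $q \vee \neg f$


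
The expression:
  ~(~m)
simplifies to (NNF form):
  m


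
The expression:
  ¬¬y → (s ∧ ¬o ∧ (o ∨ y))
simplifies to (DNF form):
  (s ∧ ¬o) ∨ ¬y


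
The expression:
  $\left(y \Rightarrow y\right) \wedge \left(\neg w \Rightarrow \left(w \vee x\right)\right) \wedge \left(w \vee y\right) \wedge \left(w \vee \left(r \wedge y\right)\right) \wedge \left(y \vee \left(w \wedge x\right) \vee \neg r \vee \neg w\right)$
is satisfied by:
  {w: True, x: True, y: True, r: False}
  {r: True, w: True, x: True, y: True}
  {w: True, x: True, y: False, r: False}
  {w: True, x: True, r: True, y: False}
  {w: True, y: True, x: False, r: False}
  {w: True, r: True, y: True, x: False}
  {w: True, y: False, x: False, r: False}
  {r: True, x: True, y: True, w: False}


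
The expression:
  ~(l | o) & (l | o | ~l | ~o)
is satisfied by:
  {o: False, l: False}


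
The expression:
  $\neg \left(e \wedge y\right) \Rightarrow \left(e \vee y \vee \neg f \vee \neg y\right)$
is always true.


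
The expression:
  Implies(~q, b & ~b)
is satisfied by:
  {q: True}


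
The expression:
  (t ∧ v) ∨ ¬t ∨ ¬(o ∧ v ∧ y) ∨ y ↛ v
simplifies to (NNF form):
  True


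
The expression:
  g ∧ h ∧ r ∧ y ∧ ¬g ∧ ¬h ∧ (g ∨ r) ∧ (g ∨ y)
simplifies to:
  False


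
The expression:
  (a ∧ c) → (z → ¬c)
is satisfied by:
  {c: False, z: False, a: False}
  {a: True, c: False, z: False}
  {z: True, c: False, a: False}
  {a: True, z: True, c: False}
  {c: True, a: False, z: False}
  {a: True, c: True, z: False}
  {z: True, c: True, a: False}


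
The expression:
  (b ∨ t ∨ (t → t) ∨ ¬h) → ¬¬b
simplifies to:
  b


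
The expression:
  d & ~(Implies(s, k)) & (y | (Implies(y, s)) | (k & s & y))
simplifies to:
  d & s & ~k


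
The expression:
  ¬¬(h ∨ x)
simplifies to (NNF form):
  h ∨ x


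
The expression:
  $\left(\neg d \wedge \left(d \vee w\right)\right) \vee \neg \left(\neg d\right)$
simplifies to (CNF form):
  $d \vee w$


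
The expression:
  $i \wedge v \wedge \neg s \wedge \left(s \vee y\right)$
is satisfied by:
  {i: True, y: True, v: True, s: False}


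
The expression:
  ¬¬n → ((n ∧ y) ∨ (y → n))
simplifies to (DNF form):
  True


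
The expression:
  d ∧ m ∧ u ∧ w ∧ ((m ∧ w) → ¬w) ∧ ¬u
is never true.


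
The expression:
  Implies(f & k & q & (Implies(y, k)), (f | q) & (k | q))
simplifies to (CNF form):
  True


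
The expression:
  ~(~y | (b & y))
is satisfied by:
  {y: True, b: False}


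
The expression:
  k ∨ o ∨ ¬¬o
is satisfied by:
  {k: True, o: True}
  {k: True, o: False}
  {o: True, k: False}


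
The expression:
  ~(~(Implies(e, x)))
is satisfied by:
  {x: True, e: False}
  {e: False, x: False}
  {e: True, x: True}


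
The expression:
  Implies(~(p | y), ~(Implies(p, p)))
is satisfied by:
  {y: True, p: True}
  {y: True, p: False}
  {p: True, y: False}


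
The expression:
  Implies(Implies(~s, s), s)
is always true.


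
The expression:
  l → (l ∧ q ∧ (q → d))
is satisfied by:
  {d: True, q: True, l: False}
  {d: True, q: False, l: False}
  {q: True, d: False, l: False}
  {d: False, q: False, l: False}
  {d: True, l: True, q: True}


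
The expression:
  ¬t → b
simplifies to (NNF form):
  b ∨ t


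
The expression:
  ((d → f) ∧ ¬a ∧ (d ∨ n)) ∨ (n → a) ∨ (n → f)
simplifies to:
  a ∨ f ∨ ¬d ∨ ¬n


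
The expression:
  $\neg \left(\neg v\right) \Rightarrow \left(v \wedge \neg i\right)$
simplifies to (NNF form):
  $\neg i \vee \neg v$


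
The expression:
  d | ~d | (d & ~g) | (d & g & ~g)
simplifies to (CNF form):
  True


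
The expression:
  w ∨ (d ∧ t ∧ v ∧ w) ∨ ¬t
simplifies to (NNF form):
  w ∨ ¬t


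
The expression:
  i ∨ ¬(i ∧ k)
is always true.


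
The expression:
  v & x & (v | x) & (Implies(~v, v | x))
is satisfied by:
  {x: True, v: True}


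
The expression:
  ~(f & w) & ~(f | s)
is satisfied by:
  {f: False, s: False}


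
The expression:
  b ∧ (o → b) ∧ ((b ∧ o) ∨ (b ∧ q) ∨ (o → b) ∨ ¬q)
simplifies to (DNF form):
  b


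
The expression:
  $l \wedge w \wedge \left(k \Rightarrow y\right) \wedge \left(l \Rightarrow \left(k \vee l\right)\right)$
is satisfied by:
  {y: True, w: True, l: True, k: False}
  {w: True, l: True, y: False, k: False}
  {y: True, k: True, w: True, l: True}


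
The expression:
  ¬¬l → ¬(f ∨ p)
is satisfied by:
  {p: False, l: False, f: False}
  {f: True, p: False, l: False}
  {p: True, f: False, l: False}
  {f: True, p: True, l: False}
  {l: True, f: False, p: False}


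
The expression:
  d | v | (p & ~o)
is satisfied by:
  {d: True, v: True, p: True, o: False}
  {d: True, v: True, p: False, o: False}
  {d: True, v: True, o: True, p: True}
  {d: True, v: True, o: True, p: False}
  {d: True, p: True, o: False, v: False}
  {d: True, p: False, o: False, v: False}
  {d: True, o: True, p: True, v: False}
  {d: True, o: True, p: False, v: False}
  {v: True, p: True, o: False, d: False}
  {v: True, p: False, o: False, d: False}
  {v: True, o: True, p: True, d: False}
  {v: True, o: True, p: False, d: False}
  {p: True, v: False, o: False, d: False}


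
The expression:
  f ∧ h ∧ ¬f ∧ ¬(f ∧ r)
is never true.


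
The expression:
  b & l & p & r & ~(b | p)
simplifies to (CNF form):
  False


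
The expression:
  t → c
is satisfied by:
  {c: True, t: False}
  {t: False, c: False}
  {t: True, c: True}


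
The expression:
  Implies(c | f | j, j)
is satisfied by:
  {j: True, c: False, f: False}
  {f: True, j: True, c: False}
  {j: True, c: True, f: False}
  {f: True, j: True, c: True}
  {f: False, c: False, j: False}


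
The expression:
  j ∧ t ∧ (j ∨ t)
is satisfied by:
  {t: True, j: True}


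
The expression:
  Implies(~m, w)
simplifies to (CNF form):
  m | w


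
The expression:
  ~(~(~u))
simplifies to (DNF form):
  ~u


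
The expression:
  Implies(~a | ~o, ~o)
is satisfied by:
  {a: True, o: False}
  {o: False, a: False}
  {o: True, a: True}


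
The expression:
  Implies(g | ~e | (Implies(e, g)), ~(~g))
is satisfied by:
  {e: True, g: True}
  {e: True, g: False}
  {g: True, e: False}


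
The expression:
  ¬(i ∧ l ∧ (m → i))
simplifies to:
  ¬i ∨ ¬l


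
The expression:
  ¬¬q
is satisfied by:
  {q: True}


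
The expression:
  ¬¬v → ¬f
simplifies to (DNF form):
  ¬f ∨ ¬v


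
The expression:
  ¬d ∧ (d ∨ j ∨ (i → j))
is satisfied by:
  {j: True, d: False, i: False}
  {d: False, i: False, j: False}
  {i: True, j: True, d: False}


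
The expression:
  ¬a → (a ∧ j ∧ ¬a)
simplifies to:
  a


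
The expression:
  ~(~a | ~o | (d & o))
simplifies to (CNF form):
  a & o & ~d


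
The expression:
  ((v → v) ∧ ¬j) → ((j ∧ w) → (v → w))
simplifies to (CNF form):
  True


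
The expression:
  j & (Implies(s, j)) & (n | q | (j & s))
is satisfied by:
  {j: True, n: True, q: True, s: True}
  {j: True, n: True, q: True, s: False}
  {j: True, n: True, s: True, q: False}
  {j: True, n: True, s: False, q: False}
  {j: True, q: True, s: True, n: False}
  {j: True, q: True, s: False, n: False}
  {j: True, q: False, s: True, n: False}


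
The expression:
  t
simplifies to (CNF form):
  t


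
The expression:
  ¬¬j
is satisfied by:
  {j: True}


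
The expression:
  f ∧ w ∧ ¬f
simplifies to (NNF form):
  False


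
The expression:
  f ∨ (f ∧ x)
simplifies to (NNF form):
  f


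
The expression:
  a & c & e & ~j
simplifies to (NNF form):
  a & c & e & ~j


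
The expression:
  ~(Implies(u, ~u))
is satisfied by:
  {u: True}


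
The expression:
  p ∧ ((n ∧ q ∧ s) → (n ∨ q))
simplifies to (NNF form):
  p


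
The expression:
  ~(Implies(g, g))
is never true.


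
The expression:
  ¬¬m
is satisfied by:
  {m: True}


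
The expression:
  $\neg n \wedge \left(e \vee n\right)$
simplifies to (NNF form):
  $e \wedge \neg n$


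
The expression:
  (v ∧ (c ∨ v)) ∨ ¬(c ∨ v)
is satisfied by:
  {v: True, c: False}
  {c: False, v: False}
  {c: True, v: True}


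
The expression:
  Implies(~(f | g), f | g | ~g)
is always true.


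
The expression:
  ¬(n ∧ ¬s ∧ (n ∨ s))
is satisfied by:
  {s: True, n: False}
  {n: False, s: False}
  {n: True, s: True}


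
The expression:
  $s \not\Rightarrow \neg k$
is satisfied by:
  {s: True, k: True}


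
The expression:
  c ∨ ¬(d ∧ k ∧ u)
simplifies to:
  c ∨ ¬d ∨ ¬k ∨ ¬u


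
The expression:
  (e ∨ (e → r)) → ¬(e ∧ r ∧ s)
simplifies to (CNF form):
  ¬e ∨ ¬r ∨ ¬s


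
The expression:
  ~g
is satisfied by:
  {g: False}


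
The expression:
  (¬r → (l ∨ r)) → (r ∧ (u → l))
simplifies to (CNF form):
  (l ∨ ¬l) ∧ (r ∨ ¬l) ∧ (l ∨ ¬l ∨ ¬r) ∧ (l ∨ ¬l ∨ ¬u) ∧ (l ∨ ¬r ∨ ¬u) ∧ (r ∨ ¬l ∨ ¬r) ∧ (r ∨ ¬l ∨ ¬u) ∧ (r ∨ ¬r ∨ ¬u)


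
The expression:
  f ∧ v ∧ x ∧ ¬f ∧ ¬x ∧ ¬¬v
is never true.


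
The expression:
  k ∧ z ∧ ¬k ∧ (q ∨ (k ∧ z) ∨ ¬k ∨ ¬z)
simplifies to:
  False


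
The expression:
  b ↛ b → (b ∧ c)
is always true.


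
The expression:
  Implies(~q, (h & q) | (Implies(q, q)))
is always true.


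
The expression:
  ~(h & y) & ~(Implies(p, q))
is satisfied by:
  {p: True, q: False, h: False, y: False}
  {p: True, y: True, q: False, h: False}
  {p: True, h: True, q: False, y: False}


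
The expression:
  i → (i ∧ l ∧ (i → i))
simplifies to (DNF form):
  l ∨ ¬i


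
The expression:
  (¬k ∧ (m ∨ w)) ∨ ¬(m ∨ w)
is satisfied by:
  {m: False, k: False, w: False}
  {w: True, m: False, k: False}
  {m: True, w: False, k: False}
  {w: True, m: True, k: False}
  {k: True, w: False, m: False}


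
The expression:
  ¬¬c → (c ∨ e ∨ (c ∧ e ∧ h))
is always true.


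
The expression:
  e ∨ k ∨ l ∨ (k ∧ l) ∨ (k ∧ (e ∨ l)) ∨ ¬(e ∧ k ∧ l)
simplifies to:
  True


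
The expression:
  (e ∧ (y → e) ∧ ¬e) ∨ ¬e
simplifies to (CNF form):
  ¬e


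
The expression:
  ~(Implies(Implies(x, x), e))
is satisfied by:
  {e: False}


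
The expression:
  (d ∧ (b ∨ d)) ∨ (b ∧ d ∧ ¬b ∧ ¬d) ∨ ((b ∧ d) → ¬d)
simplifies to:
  True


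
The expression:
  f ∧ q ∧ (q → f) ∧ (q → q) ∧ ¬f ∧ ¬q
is never true.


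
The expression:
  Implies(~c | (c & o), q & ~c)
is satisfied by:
  {q: True, c: False, o: False}
  {o: True, q: True, c: False}
  {c: True, q: True, o: False}
  {c: True, q: False, o: False}


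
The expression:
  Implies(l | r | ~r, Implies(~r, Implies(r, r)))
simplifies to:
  True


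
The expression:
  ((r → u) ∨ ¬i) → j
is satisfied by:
  {r: True, j: True, i: True, u: False}
  {r: True, j: True, i: False, u: False}
  {j: True, i: True, u: False, r: False}
  {j: True, i: False, u: False, r: False}
  {r: True, j: True, u: True, i: True}
  {r: True, j: True, u: True, i: False}
  {j: True, u: True, i: True, r: False}
  {j: True, u: True, i: False, r: False}
  {r: True, u: False, i: True, j: False}


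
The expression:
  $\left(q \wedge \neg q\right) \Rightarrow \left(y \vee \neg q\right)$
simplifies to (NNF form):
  $\text{True}$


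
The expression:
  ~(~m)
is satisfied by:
  {m: True}


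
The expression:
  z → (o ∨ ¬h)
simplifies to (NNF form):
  o ∨ ¬h ∨ ¬z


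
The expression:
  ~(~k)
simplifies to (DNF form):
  k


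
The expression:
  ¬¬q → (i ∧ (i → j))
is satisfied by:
  {i: True, j: True, q: False}
  {i: True, j: False, q: False}
  {j: True, i: False, q: False}
  {i: False, j: False, q: False}
  {i: True, q: True, j: True}


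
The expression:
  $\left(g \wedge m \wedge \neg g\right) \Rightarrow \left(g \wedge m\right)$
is always true.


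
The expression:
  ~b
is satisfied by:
  {b: False}


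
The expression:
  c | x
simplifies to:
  c | x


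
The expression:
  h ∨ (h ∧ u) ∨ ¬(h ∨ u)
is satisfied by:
  {h: True, u: False}
  {u: False, h: False}
  {u: True, h: True}


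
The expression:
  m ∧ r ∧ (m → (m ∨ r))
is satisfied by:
  {r: True, m: True}


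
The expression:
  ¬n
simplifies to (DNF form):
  ¬n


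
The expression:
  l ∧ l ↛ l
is never true.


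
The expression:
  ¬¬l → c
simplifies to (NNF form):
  c ∨ ¬l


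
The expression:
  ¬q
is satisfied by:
  {q: False}


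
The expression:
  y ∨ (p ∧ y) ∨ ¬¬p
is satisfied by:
  {y: True, p: True}
  {y: True, p: False}
  {p: True, y: False}


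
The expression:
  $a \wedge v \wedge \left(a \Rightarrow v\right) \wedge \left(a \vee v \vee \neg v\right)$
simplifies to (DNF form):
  $a \wedge v$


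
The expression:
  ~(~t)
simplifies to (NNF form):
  t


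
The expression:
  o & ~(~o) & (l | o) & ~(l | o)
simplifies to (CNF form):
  False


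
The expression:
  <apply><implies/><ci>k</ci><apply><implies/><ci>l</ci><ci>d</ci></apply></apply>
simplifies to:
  <apply><or/><ci>d</ci><apply><not/><ci>k</ci></apply><apply><not/><ci>l</ci></apply></apply>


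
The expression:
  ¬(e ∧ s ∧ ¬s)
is always true.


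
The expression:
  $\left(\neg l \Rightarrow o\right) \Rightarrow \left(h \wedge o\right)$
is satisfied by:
  {h: True, l: False, o: False}
  {l: False, o: False, h: False}
  {o: True, h: True, l: False}
  {o: True, l: True, h: True}


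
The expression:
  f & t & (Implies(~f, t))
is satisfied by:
  {t: True, f: True}


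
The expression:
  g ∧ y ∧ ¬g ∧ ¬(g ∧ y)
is never true.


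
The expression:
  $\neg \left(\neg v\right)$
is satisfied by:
  {v: True}


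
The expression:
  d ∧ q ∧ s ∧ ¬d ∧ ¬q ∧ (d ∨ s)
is never true.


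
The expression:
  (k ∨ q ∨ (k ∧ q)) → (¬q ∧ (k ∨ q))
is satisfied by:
  {q: False}


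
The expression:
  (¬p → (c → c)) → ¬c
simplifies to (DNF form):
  ¬c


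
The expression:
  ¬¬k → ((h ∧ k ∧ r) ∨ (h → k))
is always true.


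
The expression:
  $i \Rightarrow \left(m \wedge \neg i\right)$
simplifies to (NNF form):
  $\neg i$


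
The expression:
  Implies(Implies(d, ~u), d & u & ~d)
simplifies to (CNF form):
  d & u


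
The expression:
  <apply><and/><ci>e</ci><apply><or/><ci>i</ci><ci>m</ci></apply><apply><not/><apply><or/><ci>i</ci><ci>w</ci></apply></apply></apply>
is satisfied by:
  {m: True, e: True, i: False, w: False}


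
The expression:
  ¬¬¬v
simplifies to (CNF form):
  ¬v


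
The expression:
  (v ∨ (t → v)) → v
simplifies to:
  t ∨ v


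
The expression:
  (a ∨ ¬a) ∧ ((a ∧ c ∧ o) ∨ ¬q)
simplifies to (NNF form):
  (a ∧ c ∧ o) ∨ ¬q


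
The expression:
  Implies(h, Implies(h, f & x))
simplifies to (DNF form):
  ~h | (f & x)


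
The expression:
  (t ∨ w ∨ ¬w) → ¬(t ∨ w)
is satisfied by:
  {w: False, t: False}


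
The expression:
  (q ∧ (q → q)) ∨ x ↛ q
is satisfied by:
  {x: True, q: True}
  {x: True, q: False}
  {q: True, x: False}


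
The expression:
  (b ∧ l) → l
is always true.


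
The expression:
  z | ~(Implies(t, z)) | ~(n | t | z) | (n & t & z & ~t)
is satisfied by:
  {t: True, z: True, n: False}
  {t: True, z: False, n: False}
  {z: True, t: False, n: False}
  {t: False, z: False, n: False}
  {t: True, n: True, z: True}
  {t: True, n: True, z: False}
  {n: True, z: True, t: False}


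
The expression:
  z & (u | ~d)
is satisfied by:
  {z: True, u: True, d: False}
  {z: True, u: False, d: False}
  {z: True, d: True, u: True}


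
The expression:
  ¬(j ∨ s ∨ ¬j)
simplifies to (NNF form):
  False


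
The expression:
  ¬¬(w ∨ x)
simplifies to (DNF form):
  w ∨ x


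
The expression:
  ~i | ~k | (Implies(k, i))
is always true.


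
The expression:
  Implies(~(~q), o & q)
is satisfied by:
  {o: True, q: False}
  {q: False, o: False}
  {q: True, o: True}


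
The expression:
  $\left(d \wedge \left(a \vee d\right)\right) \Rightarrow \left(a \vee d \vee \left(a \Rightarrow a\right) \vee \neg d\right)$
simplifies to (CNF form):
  $\text{True}$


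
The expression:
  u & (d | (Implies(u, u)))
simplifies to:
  u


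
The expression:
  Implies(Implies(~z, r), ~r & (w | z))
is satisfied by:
  {r: False}


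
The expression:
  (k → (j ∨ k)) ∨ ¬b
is always true.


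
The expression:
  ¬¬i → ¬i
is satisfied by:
  {i: False}


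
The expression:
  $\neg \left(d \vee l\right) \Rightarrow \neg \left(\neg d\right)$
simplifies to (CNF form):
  $d \vee l$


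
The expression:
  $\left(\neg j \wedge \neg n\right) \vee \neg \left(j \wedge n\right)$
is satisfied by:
  {n: False, j: False}
  {j: True, n: False}
  {n: True, j: False}


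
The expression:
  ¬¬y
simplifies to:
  y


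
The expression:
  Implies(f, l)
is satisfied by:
  {l: True, f: False}
  {f: False, l: False}
  {f: True, l: True}


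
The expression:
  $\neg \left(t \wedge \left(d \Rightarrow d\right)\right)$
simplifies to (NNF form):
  $\neg t$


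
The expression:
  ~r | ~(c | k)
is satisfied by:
  {c: False, r: False, k: False}
  {k: True, c: False, r: False}
  {c: True, k: False, r: False}
  {k: True, c: True, r: False}
  {r: True, k: False, c: False}


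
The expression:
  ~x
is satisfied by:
  {x: False}


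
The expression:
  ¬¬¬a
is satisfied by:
  {a: False}


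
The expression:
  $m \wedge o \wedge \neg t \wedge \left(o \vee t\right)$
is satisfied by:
  {m: True, o: True, t: False}


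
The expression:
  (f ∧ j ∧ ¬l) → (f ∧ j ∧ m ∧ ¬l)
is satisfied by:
  {m: True, l: True, j: False, f: False}
  {m: True, l: False, j: False, f: False}
  {l: True, f: False, m: False, j: False}
  {f: False, l: False, m: False, j: False}
  {f: True, m: True, l: True, j: False}
  {f: True, m: True, l: False, j: False}
  {f: True, l: True, m: False, j: False}
  {f: True, l: False, m: False, j: False}
  {j: True, m: True, l: True, f: False}
  {j: True, m: True, l: False, f: False}
  {j: True, l: True, m: False, f: False}
  {j: True, l: False, m: False, f: False}
  {f: True, j: True, m: True, l: True}
  {f: True, j: True, m: True, l: False}
  {f: True, j: True, l: True, m: False}


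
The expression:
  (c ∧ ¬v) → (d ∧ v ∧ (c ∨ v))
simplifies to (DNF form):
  v ∨ ¬c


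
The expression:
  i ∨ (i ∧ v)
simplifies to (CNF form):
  i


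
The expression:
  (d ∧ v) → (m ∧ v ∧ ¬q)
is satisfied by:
  {m: True, v: False, d: False, q: False}
  {m: False, v: False, d: False, q: False}
  {q: True, m: True, v: False, d: False}
  {q: True, m: False, v: False, d: False}
  {d: True, m: True, v: False, q: False}
  {d: True, m: False, v: False, q: False}
  {d: True, q: True, m: True, v: False}
  {d: True, q: True, m: False, v: False}
  {v: True, m: True, q: False, d: False}
  {v: True, m: False, q: False, d: False}
  {q: True, v: True, m: True, d: False}
  {q: True, v: True, m: False, d: False}
  {d: True, v: True, m: True, q: False}


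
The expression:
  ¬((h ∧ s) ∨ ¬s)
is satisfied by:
  {s: True, h: False}


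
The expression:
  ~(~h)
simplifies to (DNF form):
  h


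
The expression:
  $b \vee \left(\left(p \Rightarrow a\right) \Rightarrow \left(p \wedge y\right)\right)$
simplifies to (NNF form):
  $b \vee \left(p \wedge y\right) \vee \left(p \wedge \neg a\right)$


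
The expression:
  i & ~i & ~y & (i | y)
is never true.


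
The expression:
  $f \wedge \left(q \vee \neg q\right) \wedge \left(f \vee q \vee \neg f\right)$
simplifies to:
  $f$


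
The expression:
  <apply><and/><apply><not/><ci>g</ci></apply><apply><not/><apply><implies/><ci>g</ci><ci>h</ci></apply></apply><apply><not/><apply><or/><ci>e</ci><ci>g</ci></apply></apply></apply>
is never true.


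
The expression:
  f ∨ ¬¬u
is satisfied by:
  {u: True, f: True}
  {u: True, f: False}
  {f: True, u: False}


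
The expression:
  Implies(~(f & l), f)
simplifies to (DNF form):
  f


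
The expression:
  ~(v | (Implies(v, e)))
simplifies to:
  False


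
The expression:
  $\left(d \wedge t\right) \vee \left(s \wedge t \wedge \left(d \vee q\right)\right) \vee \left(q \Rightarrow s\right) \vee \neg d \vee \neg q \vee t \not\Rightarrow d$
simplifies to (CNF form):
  $s \vee t \vee \neg d \vee \neg q$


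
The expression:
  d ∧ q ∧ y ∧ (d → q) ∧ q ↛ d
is never true.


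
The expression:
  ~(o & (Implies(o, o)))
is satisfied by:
  {o: False}


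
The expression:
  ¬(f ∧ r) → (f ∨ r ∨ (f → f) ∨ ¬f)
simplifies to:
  True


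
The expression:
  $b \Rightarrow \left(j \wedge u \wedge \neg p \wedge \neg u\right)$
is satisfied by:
  {b: False}


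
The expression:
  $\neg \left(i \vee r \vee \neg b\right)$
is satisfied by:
  {b: True, i: False, r: False}


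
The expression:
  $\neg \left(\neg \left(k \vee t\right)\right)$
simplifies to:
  $k \vee t$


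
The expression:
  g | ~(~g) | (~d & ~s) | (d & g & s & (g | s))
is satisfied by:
  {g: True, s: False, d: False}
  {d: True, g: True, s: False}
  {g: True, s: True, d: False}
  {d: True, g: True, s: True}
  {d: False, s: False, g: False}


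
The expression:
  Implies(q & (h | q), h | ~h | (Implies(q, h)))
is always true.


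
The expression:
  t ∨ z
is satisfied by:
  {t: True, z: True}
  {t: True, z: False}
  {z: True, t: False}


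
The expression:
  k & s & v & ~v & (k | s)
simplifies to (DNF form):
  False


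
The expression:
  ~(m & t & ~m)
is always true.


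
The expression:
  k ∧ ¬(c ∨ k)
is never true.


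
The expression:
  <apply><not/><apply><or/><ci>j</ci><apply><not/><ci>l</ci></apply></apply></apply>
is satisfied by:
  {l: True, j: False}


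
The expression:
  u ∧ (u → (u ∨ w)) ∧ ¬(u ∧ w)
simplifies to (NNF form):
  u ∧ ¬w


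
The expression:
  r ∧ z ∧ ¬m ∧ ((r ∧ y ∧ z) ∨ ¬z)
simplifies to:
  r ∧ y ∧ z ∧ ¬m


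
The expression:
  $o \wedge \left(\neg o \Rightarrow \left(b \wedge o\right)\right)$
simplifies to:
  $o$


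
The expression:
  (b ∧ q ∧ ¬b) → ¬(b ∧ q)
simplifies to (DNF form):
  True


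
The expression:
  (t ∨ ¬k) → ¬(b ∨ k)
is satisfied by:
  {k: False, b: False, t: False}
  {t: True, k: False, b: False}
  {k: True, t: False, b: False}
  {b: True, k: True, t: False}


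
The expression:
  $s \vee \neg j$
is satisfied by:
  {s: True, j: False}
  {j: False, s: False}
  {j: True, s: True}


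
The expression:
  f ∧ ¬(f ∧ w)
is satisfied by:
  {f: True, w: False}


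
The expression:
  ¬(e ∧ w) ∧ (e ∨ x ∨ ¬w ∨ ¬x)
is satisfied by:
  {w: False, e: False}
  {e: True, w: False}
  {w: True, e: False}


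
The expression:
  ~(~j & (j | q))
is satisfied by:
  {j: True, q: False}
  {q: False, j: False}
  {q: True, j: True}


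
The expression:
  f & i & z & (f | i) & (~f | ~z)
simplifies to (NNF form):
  False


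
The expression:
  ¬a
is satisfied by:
  {a: False}


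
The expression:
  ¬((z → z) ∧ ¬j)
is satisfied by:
  {j: True}


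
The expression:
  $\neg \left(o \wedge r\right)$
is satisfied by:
  {o: False, r: False}
  {r: True, o: False}
  {o: True, r: False}


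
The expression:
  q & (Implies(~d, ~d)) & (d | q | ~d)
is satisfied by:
  {q: True}


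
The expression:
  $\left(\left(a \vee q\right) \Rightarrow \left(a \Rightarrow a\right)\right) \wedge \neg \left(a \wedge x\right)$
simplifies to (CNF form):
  $\neg a \vee \neg x$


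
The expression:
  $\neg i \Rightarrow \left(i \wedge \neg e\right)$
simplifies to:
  $i$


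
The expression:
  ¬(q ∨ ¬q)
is never true.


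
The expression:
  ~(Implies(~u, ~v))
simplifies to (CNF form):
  v & ~u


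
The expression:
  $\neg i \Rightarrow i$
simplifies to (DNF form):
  $i$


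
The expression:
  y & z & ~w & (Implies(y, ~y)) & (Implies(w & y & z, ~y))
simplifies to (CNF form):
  False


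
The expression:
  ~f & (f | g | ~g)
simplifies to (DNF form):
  ~f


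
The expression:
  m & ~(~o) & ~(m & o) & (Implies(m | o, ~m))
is never true.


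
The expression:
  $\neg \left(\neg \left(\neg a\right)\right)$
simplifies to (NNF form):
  $\neg a$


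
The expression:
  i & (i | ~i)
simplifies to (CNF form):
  i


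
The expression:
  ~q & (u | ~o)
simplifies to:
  ~q & (u | ~o)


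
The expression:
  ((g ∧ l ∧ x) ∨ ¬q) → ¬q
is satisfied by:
  {l: False, q: False, x: False, g: False}
  {g: True, l: False, q: False, x: False}
  {x: True, l: False, q: False, g: False}
  {g: True, x: True, l: False, q: False}
  {q: True, g: False, l: False, x: False}
  {g: True, q: True, l: False, x: False}
  {x: True, q: True, g: False, l: False}
  {g: True, x: True, q: True, l: False}
  {l: True, x: False, q: False, g: False}
  {g: True, l: True, x: False, q: False}
  {x: True, l: True, g: False, q: False}
  {g: True, x: True, l: True, q: False}
  {q: True, l: True, x: False, g: False}
  {g: True, q: True, l: True, x: False}
  {x: True, q: True, l: True, g: False}


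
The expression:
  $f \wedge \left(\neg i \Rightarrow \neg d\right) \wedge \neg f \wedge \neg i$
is never true.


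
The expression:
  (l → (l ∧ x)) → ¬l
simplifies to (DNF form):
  ¬l ∨ ¬x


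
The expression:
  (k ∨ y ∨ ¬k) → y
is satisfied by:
  {y: True}


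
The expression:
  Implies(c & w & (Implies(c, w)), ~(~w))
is always true.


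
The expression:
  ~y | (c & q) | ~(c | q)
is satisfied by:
  {c: False, y: False, q: False}
  {q: True, c: False, y: False}
  {c: True, q: False, y: False}
  {q: True, c: True, y: False}
  {y: True, q: False, c: False}
  {y: True, q: True, c: True}


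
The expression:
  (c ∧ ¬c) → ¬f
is always true.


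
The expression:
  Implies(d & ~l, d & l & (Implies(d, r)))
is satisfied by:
  {l: True, d: False}
  {d: False, l: False}
  {d: True, l: True}


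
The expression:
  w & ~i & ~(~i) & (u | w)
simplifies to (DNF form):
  False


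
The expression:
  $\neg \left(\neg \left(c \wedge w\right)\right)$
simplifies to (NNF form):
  $c \wedge w$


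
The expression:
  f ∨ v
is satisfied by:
  {v: True, f: True}
  {v: True, f: False}
  {f: True, v: False}


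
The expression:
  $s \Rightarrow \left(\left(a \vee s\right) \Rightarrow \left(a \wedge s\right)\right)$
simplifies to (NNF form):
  $a \vee \neg s$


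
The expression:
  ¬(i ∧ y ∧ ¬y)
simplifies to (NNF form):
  True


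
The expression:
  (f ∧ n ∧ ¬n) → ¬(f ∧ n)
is always true.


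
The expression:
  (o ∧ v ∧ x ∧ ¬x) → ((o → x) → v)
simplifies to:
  True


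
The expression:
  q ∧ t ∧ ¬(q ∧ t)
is never true.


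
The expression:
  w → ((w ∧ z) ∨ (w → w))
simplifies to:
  True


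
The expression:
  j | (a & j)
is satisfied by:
  {j: True}


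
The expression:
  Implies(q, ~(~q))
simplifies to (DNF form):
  True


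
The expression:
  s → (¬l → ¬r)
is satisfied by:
  {l: True, s: False, r: False}
  {s: False, r: False, l: False}
  {r: True, l: True, s: False}
  {r: True, s: False, l: False}
  {l: True, s: True, r: False}
  {s: True, l: False, r: False}
  {r: True, s: True, l: True}


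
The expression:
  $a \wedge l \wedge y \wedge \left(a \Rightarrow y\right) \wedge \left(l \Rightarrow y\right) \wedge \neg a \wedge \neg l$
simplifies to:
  $\text{False}$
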